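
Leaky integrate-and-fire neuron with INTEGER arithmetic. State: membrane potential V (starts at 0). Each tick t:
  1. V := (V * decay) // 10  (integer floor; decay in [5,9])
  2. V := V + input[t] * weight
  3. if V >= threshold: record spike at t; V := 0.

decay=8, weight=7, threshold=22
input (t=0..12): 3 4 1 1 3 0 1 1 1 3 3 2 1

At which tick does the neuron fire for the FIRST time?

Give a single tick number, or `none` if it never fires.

Answer: 1

Derivation:
t=0: input=3 -> V=21
t=1: input=4 -> V=0 FIRE
t=2: input=1 -> V=7
t=3: input=1 -> V=12
t=4: input=3 -> V=0 FIRE
t=5: input=0 -> V=0
t=6: input=1 -> V=7
t=7: input=1 -> V=12
t=8: input=1 -> V=16
t=9: input=3 -> V=0 FIRE
t=10: input=3 -> V=21
t=11: input=2 -> V=0 FIRE
t=12: input=1 -> V=7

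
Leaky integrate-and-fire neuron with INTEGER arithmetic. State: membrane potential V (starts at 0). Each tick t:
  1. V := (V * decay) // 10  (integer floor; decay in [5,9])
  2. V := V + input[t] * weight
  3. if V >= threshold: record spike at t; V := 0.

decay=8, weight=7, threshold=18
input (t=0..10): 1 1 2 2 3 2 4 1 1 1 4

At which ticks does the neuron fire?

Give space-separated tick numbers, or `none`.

Answer: 2 4 6 10

Derivation:
t=0: input=1 -> V=7
t=1: input=1 -> V=12
t=2: input=2 -> V=0 FIRE
t=3: input=2 -> V=14
t=4: input=3 -> V=0 FIRE
t=5: input=2 -> V=14
t=6: input=4 -> V=0 FIRE
t=7: input=1 -> V=7
t=8: input=1 -> V=12
t=9: input=1 -> V=16
t=10: input=4 -> V=0 FIRE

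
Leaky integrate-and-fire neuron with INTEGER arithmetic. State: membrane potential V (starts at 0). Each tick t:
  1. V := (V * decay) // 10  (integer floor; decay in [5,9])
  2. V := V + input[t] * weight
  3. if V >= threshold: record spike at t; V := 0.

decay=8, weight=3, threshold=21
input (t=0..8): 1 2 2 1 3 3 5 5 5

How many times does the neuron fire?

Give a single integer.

Answer: 2

Derivation:
t=0: input=1 -> V=3
t=1: input=2 -> V=8
t=2: input=2 -> V=12
t=3: input=1 -> V=12
t=4: input=3 -> V=18
t=5: input=3 -> V=0 FIRE
t=6: input=5 -> V=15
t=7: input=5 -> V=0 FIRE
t=8: input=5 -> V=15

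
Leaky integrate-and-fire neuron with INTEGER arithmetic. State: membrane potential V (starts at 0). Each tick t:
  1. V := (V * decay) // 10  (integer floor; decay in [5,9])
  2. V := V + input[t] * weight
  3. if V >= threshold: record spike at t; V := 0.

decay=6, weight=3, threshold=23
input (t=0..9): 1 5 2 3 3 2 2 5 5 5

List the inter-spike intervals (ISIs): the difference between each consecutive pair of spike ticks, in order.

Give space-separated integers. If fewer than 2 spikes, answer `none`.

t=0: input=1 -> V=3
t=1: input=5 -> V=16
t=2: input=2 -> V=15
t=3: input=3 -> V=18
t=4: input=3 -> V=19
t=5: input=2 -> V=17
t=6: input=2 -> V=16
t=7: input=5 -> V=0 FIRE
t=8: input=5 -> V=15
t=9: input=5 -> V=0 FIRE

Answer: 2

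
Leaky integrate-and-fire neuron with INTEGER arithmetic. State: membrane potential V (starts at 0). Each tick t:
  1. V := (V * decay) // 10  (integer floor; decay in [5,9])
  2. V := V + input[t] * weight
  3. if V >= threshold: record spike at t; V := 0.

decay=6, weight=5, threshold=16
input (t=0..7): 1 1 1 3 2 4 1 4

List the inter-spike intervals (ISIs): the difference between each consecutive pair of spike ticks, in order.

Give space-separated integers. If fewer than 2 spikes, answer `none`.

Answer: 2 2

Derivation:
t=0: input=1 -> V=5
t=1: input=1 -> V=8
t=2: input=1 -> V=9
t=3: input=3 -> V=0 FIRE
t=4: input=2 -> V=10
t=5: input=4 -> V=0 FIRE
t=6: input=1 -> V=5
t=7: input=4 -> V=0 FIRE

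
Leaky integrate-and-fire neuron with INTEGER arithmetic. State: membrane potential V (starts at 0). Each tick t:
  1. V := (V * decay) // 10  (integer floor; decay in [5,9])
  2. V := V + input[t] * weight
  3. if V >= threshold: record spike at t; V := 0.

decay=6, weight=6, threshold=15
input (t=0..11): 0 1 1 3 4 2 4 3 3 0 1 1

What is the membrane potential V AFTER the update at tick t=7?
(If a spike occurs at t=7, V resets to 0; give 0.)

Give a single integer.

t=0: input=0 -> V=0
t=1: input=1 -> V=6
t=2: input=1 -> V=9
t=3: input=3 -> V=0 FIRE
t=4: input=4 -> V=0 FIRE
t=5: input=2 -> V=12
t=6: input=4 -> V=0 FIRE
t=7: input=3 -> V=0 FIRE
t=8: input=3 -> V=0 FIRE
t=9: input=0 -> V=0
t=10: input=1 -> V=6
t=11: input=1 -> V=9

Answer: 0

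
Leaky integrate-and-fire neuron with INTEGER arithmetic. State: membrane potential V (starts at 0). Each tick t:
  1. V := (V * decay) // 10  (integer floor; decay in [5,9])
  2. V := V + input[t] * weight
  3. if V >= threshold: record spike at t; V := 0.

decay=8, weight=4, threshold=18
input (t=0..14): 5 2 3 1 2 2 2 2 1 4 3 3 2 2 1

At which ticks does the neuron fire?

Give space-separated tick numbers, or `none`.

t=0: input=5 -> V=0 FIRE
t=1: input=2 -> V=8
t=2: input=3 -> V=0 FIRE
t=3: input=1 -> V=4
t=4: input=2 -> V=11
t=5: input=2 -> V=16
t=6: input=2 -> V=0 FIRE
t=7: input=2 -> V=8
t=8: input=1 -> V=10
t=9: input=4 -> V=0 FIRE
t=10: input=3 -> V=12
t=11: input=3 -> V=0 FIRE
t=12: input=2 -> V=8
t=13: input=2 -> V=14
t=14: input=1 -> V=15

Answer: 0 2 6 9 11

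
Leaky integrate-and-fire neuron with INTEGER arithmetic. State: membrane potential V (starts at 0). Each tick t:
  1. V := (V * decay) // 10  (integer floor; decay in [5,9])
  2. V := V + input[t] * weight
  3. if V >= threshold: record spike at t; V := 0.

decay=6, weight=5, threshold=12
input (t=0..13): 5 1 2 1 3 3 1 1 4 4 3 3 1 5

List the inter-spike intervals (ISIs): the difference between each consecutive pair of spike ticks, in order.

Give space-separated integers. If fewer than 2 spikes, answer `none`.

Answer: 2 2 1 3 1 1 1 2

Derivation:
t=0: input=5 -> V=0 FIRE
t=1: input=1 -> V=5
t=2: input=2 -> V=0 FIRE
t=3: input=1 -> V=5
t=4: input=3 -> V=0 FIRE
t=5: input=3 -> V=0 FIRE
t=6: input=1 -> V=5
t=7: input=1 -> V=8
t=8: input=4 -> V=0 FIRE
t=9: input=4 -> V=0 FIRE
t=10: input=3 -> V=0 FIRE
t=11: input=3 -> V=0 FIRE
t=12: input=1 -> V=5
t=13: input=5 -> V=0 FIRE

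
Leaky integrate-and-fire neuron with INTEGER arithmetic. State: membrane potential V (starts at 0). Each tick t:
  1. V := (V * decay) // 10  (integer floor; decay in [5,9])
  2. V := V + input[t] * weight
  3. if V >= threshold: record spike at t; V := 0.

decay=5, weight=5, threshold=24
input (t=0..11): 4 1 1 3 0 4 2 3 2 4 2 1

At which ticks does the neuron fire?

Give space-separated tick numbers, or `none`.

Answer: 5 9

Derivation:
t=0: input=4 -> V=20
t=1: input=1 -> V=15
t=2: input=1 -> V=12
t=3: input=3 -> V=21
t=4: input=0 -> V=10
t=5: input=4 -> V=0 FIRE
t=6: input=2 -> V=10
t=7: input=3 -> V=20
t=8: input=2 -> V=20
t=9: input=4 -> V=0 FIRE
t=10: input=2 -> V=10
t=11: input=1 -> V=10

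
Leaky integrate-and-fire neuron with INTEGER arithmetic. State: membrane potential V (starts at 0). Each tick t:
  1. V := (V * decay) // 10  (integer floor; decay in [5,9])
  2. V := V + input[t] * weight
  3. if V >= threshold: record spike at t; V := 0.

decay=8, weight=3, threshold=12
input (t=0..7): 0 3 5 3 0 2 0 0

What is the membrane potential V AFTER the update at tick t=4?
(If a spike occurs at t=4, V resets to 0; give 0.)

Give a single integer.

t=0: input=0 -> V=0
t=1: input=3 -> V=9
t=2: input=5 -> V=0 FIRE
t=3: input=3 -> V=9
t=4: input=0 -> V=7
t=5: input=2 -> V=11
t=6: input=0 -> V=8
t=7: input=0 -> V=6

Answer: 7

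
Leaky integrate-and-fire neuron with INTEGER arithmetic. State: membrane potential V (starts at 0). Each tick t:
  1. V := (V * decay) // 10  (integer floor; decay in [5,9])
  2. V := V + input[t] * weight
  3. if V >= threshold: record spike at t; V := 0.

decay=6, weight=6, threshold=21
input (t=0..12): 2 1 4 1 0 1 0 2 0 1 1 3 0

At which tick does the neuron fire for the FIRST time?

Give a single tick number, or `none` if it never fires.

Answer: 2

Derivation:
t=0: input=2 -> V=12
t=1: input=1 -> V=13
t=2: input=4 -> V=0 FIRE
t=3: input=1 -> V=6
t=4: input=0 -> V=3
t=5: input=1 -> V=7
t=6: input=0 -> V=4
t=7: input=2 -> V=14
t=8: input=0 -> V=8
t=9: input=1 -> V=10
t=10: input=1 -> V=12
t=11: input=3 -> V=0 FIRE
t=12: input=0 -> V=0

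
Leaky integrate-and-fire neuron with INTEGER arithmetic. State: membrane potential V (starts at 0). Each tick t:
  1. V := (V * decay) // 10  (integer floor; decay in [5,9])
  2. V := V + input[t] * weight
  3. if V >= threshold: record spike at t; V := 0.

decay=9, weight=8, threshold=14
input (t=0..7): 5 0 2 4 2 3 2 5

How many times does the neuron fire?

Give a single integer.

Answer: 7

Derivation:
t=0: input=5 -> V=0 FIRE
t=1: input=0 -> V=0
t=2: input=2 -> V=0 FIRE
t=3: input=4 -> V=0 FIRE
t=4: input=2 -> V=0 FIRE
t=5: input=3 -> V=0 FIRE
t=6: input=2 -> V=0 FIRE
t=7: input=5 -> V=0 FIRE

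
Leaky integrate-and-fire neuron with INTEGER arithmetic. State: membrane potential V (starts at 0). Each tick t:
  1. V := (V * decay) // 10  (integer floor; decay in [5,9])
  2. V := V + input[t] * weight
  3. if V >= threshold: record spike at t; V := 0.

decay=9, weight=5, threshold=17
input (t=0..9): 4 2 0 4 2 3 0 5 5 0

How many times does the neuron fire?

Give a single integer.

Answer: 5

Derivation:
t=0: input=4 -> V=0 FIRE
t=1: input=2 -> V=10
t=2: input=0 -> V=9
t=3: input=4 -> V=0 FIRE
t=4: input=2 -> V=10
t=5: input=3 -> V=0 FIRE
t=6: input=0 -> V=0
t=7: input=5 -> V=0 FIRE
t=8: input=5 -> V=0 FIRE
t=9: input=0 -> V=0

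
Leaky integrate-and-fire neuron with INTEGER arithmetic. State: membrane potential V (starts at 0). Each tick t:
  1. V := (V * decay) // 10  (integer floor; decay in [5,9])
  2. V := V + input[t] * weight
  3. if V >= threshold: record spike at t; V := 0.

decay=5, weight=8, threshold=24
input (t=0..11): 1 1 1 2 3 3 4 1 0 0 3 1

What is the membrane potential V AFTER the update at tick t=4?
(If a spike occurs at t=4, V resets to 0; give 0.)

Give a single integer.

t=0: input=1 -> V=8
t=1: input=1 -> V=12
t=2: input=1 -> V=14
t=3: input=2 -> V=23
t=4: input=3 -> V=0 FIRE
t=5: input=3 -> V=0 FIRE
t=6: input=4 -> V=0 FIRE
t=7: input=1 -> V=8
t=8: input=0 -> V=4
t=9: input=0 -> V=2
t=10: input=3 -> V=0 FIRE
t=11: input=1 -> V=8

Answer: 0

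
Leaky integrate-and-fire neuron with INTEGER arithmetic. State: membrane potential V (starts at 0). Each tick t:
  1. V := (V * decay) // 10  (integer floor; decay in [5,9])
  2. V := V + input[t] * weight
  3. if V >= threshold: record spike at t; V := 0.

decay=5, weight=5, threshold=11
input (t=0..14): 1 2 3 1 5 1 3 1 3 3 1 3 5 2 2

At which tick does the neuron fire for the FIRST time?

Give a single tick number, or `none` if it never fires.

t=0: input=1 -> V=5
t=1: input=2 -> V=0 FIRE
t=2: input=3 -> V=0 FIRE
t=3: input=1 -> V=5
t=4: input=5 -> V=0 FIRE
t=5: input=1 -> V=5
t=6: input=3 -> V=0 FIRE
t=7: input=1 -> V=5
t=8: input=3 -> V=0 FIRE
t=9: input=3 -> V=0 FIRE
t=10: input=1 -> V=5
t=11: input=3 -> V=0 FIRE
t=12: input=5 -> V=0 FIRE
t=13: input=2 -> V=10
t=14: input=2 -> V=0 FIRE

Answer: 1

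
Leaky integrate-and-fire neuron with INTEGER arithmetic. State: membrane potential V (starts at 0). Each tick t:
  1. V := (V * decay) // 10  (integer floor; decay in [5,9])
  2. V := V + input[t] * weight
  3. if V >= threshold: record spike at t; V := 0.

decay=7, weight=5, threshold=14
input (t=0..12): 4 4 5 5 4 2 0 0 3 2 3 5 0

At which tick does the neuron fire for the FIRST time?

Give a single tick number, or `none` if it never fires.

Answer: 0

Derivation:
t=0: input=4 -> V=0 FIRE
t=1: input=4 -> V=0 FIRE
t=2: input=5 -> V=0 FIRE
t=3: input=5 -> V=0 FIRE
t=4: input=4 -> V=0 FIRE
t=5: input=2 -> V=10
t=6: input=0 -> V=7
t=7: input=0 -> V=4
t=8: input=3 -> V=0 FIRE
t=9: input=2 -> V=10
t=10: input=3 -> V=0 FIRE
t=11: input=5 -> V=0 FIRE
t=12: input=0 -> V=0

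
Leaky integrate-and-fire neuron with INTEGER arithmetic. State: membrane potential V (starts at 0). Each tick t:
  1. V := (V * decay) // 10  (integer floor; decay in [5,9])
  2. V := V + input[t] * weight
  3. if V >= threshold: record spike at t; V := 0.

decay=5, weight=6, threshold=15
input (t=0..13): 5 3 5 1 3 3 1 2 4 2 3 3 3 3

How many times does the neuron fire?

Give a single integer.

t=0: input=5 -> V=0 FIRE
t=1: input=3 -> V=0 FIRE
t=2: input=5 -> V=0 FIRE
t=3: input=1 -> V=6
t=4: input=3 -> V=0 FIRE
t=5: input=3 -> V=0 FIRE
t=6: input=1 -> V=6
t=7: input=2 -> V=0 FIRE
t=8: input=4 -> V=0 FIRE
t=9: input=2 -> V=12
t=10: input=3 -> V=0 FIRE
t=11: input=3 -> V=0 FIRE
t=12: input=3 -> V=0 FIRE
t=13: input=3 -> V=0 FIRE

Answer: 11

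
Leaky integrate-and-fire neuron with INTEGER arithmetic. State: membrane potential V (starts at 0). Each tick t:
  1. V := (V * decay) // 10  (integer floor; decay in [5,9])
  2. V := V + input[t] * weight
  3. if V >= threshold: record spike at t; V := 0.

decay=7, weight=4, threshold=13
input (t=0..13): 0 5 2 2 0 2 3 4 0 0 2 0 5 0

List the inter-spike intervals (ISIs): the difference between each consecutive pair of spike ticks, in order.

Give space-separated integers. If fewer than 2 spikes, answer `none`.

t=0: input=0 -> V=0
t=1: input=5 -> V=0 FIRE
t=2: input=2 -> V=8
t=3: input=2 -> V=0 FIRE
t=4: input=0 -> V=0
t=5: input=2 -> V=8
t=6: input=3 -> V=0 FIRE
t=7: input=4 -> V=0 FIRE
t=8: input=0 -> V=0
t=9: input=0 -> V=0
t=10: input=2 -> V=8
t=11: input=0 -> V=5
t=12: input=5 -> V=0 FIRE
t=13: input=0 -> V=0

Answer: 2 3 1 5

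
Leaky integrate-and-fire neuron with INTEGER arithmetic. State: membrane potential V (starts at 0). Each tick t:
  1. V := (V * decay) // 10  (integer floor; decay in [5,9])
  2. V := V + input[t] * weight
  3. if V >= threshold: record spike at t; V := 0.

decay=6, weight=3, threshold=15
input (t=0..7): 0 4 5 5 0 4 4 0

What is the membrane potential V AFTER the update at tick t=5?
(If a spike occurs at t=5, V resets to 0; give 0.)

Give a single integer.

t=0: input=0 -> V=0
t=1: input=4 -> V=12
t=2: input=5 -> V=0 FIRE
t=3: input=5 -> V=0 FIRE
t=4: input=0 -> V=0
t=5: input=4 -> V=12
t=6: input=4 -> V=0 FIRE
t=7: input=0 -> V=0

Answer: 12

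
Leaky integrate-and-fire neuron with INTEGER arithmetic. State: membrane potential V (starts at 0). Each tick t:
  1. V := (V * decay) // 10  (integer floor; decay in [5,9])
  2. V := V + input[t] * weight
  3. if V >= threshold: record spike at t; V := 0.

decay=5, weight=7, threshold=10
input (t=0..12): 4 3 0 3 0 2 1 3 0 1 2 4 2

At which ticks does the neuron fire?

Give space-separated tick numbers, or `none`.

Answer: 0 1 3 5 7 10 11 12

Derivation:
t=0: input=4 -> V=0 FIRE
t=1: input=3 -> V=0 FIRE
t=2: input=0 -> V=0
t=3: input=3 -> V=0 FIRE
t=4: input=0 -> V=0
t=5: input=2 -> V=0 FIRE
t=6: input=1 -> V=7
t=7: input=3 -> V=0 FIRE
t=8: input=0 -> V=0
t=9: input=1 -> V=7
t=10: input=2 -> V=0 FIRE
t=11: input=4 -> V=0 FIRE
t=12: input=2 -> V=0 FIRE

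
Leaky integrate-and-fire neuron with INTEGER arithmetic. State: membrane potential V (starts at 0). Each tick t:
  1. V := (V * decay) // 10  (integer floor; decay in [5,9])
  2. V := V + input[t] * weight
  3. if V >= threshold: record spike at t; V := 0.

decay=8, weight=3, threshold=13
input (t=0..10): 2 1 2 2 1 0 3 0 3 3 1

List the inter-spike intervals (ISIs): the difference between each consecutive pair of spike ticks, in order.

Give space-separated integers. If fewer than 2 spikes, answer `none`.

Answer: 5

Derivation:
t=0: input=2 -> V=6
t=1: input=1 -> V=7
t=2: input=2 -> V=11
t=3: input=2 -> V=0 FIRE
t=4: input=1 -> V=3
t=5: input=0 -> V=2
t=6: input=3 -> V=10
t=7: input=0 -> V=8
t=8: input=3 -> V=0 FIRE
t=9: input=3 -> V=9
t=10: input=1 -> V=10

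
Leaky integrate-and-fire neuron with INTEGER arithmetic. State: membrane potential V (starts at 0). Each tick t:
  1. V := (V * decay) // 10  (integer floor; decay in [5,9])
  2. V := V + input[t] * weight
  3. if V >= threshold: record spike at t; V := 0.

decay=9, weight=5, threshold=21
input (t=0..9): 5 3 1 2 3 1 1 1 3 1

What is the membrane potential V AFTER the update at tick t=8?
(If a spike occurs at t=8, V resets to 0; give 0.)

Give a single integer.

t=0: input=5 -> V=0 FIRE
t=1: input=3 -> V=15
t=2: input=1 -> V=18
t=3: input=2 -> V=0 FIRE
t=4: input=3 -> V=15
t=5: input=1 -> V=18
t=6: input=1 -> V=0 FIRE
t=7: input=1 -> V=5
t=8: input=3 -> V=19
t=9: input=1 -> V=0 FIRE

Answer: 19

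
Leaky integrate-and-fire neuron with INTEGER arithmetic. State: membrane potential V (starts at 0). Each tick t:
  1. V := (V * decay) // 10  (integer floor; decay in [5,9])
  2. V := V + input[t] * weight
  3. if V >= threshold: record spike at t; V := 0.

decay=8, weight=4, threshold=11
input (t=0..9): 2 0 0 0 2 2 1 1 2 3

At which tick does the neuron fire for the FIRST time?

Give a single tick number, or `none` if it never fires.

t=0: input=2 -> V=8
t=1: input=0 -> V=6
t=2: input=0 -> V=4
t=3: input=0 -> V=3
t=4: input=2 -> V=10
t=5: input=2 -> V=0 FIRE
t=6: input=1 -> V=4
t=7: input=1 -> V=7
t=8: input=2 -> V=0 FIRE
t=9: input=3 -> V=0 FIRE

Answer: 5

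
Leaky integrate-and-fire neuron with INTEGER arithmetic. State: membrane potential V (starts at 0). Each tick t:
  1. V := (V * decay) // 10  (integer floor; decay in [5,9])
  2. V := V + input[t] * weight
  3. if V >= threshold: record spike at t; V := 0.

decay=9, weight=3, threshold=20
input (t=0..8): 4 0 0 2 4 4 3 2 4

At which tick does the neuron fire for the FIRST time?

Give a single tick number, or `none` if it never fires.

Answer: 4

Derivation:
t=0: input=4 -> V=12
t=1: input=0 -> V=10
t=2: input=0 -> V=9
t=3: input=2 -> V=14
t=4: input=4 -> V=0 FIRE
t=5: input=4 -> V=12
t=6: input=3 -> V=19
t=7: input=2 -> V=0 FIRE
t=8: input=4 -> V=12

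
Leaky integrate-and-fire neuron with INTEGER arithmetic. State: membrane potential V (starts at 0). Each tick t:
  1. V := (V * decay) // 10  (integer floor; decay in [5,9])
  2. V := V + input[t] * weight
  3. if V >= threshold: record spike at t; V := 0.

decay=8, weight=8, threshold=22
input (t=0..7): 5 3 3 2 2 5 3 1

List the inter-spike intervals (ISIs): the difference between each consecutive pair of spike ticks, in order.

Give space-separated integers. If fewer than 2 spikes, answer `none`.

Answer: 1 1 2 1 1

Derivation:
t=0: input=5 -> V=0 FIRE
t=1: input=3 -> V=0 FIRE
t=2: input=3 -> V=0 FIRE
t=3: input=2 -> V=16
t=4: input=2 -> V=0 FIRE
t=5: input=5 -> V=0 FIRE
t=6: input=3 -> V=0 FIRE
t=7: input=1 -> V=8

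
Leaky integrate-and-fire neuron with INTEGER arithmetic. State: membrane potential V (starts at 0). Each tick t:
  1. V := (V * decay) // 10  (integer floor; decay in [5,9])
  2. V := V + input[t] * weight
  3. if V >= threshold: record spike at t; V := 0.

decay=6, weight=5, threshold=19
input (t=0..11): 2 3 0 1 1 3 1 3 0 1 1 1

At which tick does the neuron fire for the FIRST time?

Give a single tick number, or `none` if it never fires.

Answer: 1

Derivation:
t=0: input=2 -> V=10
t=1: input=3 -> V=0 FIRE
t=2: input=0 -> V=0
t=3: input=1 -> V=5
t=4: input=1 -> V=8
t=5: input=3 -> V=0 FIRE
t=6: input=1 -> V=5
t=7: input=3 -> V=18
t=8: input=0 -> V=10
t=9: input=1 -> V=11
t=10: input=1 -> V=11
t=11: input=1 -> V=11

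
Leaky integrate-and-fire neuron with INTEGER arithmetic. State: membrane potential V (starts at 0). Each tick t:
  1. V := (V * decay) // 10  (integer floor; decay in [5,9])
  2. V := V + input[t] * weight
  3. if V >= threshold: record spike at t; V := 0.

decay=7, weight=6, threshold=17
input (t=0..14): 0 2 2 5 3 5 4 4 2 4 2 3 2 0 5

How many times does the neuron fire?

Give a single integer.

t=0: input=0 -> V=0
t=1: input=2 -> V=12
t=2: input=2 -> V=0 FIRE
t=3: input=5 -> V=0 FIRE
t=4: input=3 -> V=0 FIRE
t=5: input=5 -> V=0 FIRE
t=6: input=4 -> V=0 FIRE
t=7: input=4 -> V=0 FIRE
t=8: input=2 -> V=12
t=9: input=4 -> V=0 FIRE
t=10: input=2 -> V=12
t=11: input=3 -> V=0 FIRE
t=12: input=2 -> V=12
t=13: input=0 -> V=8
t=14: input=5 -> V=0 FIRE

Answer: 9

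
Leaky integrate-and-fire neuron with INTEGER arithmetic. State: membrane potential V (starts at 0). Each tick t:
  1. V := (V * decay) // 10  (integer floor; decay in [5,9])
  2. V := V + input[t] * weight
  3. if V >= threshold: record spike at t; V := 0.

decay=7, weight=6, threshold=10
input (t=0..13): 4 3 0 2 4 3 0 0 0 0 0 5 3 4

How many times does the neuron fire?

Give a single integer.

Answer: 8

Derivation:
t=0: input=4 -> V=0 FIRE
t=1: input=3 -> V=0 FIRE
t=2: input=0 -> V=0
t=3: input=2 -> V=0 FIRE
t=4: input=4 -> V=0 FIRE
t=5: input=3 -> V=0 FIRE
t=6: input=0 -> V=0
t=7: input=0 -> V=0
t=8: input=0 -> V=0
t=9: input=0 -> V=0
t=10: input=0 -> V=0
t=11: input=5 -> V=0 FIRE
t=12: input=3 -> V=0 FIRE
t=13: input=4 -> V=0 FIRE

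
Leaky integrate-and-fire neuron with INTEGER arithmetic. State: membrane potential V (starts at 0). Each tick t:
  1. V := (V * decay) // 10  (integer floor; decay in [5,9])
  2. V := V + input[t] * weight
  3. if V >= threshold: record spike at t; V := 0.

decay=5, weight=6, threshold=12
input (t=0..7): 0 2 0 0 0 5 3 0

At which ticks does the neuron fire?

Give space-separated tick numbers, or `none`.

Answer: 1 5 6

Derivation:
t=0: input=0 -> V=0
t=1: input=2 -> V=0 FIRE
t=2: input=0 -> V=0
t=3: input=0 -> V=0
t=4: input=0 -> V=0
t=5: input=5 -> V=0 FIRE
t=6: input=3 -> V=0 FIRE
t=7: input=0 -> V=0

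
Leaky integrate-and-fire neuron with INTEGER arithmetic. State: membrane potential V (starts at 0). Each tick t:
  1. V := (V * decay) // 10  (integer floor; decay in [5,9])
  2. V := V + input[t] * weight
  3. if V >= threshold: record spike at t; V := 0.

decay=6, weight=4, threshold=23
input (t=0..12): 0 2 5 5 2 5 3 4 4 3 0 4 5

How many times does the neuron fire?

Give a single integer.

Answer: 4

Derivation:
t=0: input=0 -> V=0
t=1: input=2 -> V=8
t=2: input=5 -> V=0 FIRE
t=3: input=5 -> V=20
t=4: input=2 -> V=20
t=5: input=5 -> V=0 FIRE
t=6: input=3 -> V=12
t=7: input=4 -> V=0 FIRE
t=8: input=4 -> V=16
t=9: input=3 -> V=21
t=10: input=0 -> V=12
t=11: input=4 -> V=0 FIRE
t=12: input=5 -> V=20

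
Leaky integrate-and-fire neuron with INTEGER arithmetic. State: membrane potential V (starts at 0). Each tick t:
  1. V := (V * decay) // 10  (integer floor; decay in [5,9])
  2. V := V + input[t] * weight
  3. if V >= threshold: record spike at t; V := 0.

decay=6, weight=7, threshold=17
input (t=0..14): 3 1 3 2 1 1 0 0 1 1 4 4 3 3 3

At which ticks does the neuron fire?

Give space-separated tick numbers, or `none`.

Answer: 0 2 10 11 12 13 14

Derivation:
t=0: input=3 -> V=0 FIRE
t=1: input=1 -> V=7
t=2: input=3 -> V=0 FIRE
t=3: input=2 -> V=14
t=4: input=1 -> V=15
t=5: input=1 -> V=16
t=6: input=0 -> V=9
t=7: input=0 -> V=5
t=8: input=1 -> V=10
t=9: input=1 -> V=13
t=10: input=4 -> V=0 FIRE
t=11: input=4 -> V=0 FIRE
t=12: input=3 -> V=0 FIRE
t=13: input=3 -> V=0 FIRE
t=14: input=3 -> V=0 FIRE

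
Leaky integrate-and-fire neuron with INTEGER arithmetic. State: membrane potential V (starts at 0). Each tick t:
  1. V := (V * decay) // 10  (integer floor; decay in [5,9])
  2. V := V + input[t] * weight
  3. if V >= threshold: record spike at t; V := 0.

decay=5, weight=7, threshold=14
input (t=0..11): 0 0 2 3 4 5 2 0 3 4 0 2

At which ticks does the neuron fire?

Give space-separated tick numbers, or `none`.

Answer: 2 3 4 5 6 8 9 11

Derivation:
t=0: input=0 -> V=0
t=1: input=0 -> V=0
t=2: input=2 -> V=0 FIRE
t=3: input=3 -> V=0 FIRE
t=4: input=4 -> V=0 FIRE
t=5: input=5 -> V=0 FIRE
t=6: input=2 -> V=0 FIRE
t=7: input=0 -> V=0
t=8: input=3 -> V=0 FIRE
t=9: input=4 -> V=0 FIRE
t=10: input=0 -> V=0
t=11: input=2 -> V=0 FIRE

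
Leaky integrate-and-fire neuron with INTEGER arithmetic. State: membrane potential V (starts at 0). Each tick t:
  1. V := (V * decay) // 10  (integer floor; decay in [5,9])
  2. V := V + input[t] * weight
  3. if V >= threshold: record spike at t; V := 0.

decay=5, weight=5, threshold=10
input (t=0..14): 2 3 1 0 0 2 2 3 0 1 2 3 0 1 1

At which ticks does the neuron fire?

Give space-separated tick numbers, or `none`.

Answer: 0 1 5 6 7 10 11

Derivation:
t=0: input=2 -> V=0 FIRE
t=1: input=3 -> V=0 FIRE
t=2: input=1 -> V=5
t=3: input=0 -> V=2
t=4: input=0 -> V=1
t=5: input=2 -> V=0 FIRE
t=6: input=2 -> V=0 FIRE
t=7: input=3 -> V=0 FIRE
t=8: input=0 -> V=0
t=9: input=1 -> V=5
t=10: input=2 -> V=0 FIRE
t=11: input=3 -> V=0 FIRE
t=12: input=0 -> V=0
t=13: input=1 -> V=5
t=14: input=1 -> V=7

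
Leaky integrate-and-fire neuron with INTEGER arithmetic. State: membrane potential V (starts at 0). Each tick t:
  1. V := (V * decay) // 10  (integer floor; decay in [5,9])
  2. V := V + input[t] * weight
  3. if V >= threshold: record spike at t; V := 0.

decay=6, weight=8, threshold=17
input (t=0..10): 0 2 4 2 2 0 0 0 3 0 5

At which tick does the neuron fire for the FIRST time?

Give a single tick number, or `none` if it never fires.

Answer: 2

Derivation:
t=0: input=0 -> V=0
t=1: input=2 -> V=16
t=2: input=4 -> V=0 FIRE
t=3: input=2 -> V=16
t=4: input=2 -> V=0 FIRE
t=5: input=0 -> V=0
t=6: input=0 -> V=0
t=7: input=0 -> V=0
t=8: input=3 -> V=0 FIRE
t=9: input=0 -> V=0
t=10: input=5 -> V=0 FIRE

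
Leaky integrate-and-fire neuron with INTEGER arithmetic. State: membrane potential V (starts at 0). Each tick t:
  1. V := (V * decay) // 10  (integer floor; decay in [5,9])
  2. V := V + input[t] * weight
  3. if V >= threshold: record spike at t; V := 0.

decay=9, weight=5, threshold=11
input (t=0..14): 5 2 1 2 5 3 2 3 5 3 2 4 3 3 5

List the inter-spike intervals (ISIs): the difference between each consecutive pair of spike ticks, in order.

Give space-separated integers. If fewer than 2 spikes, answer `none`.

Answer: 2 2 1 2 1 1 2 1 1 1

Derivation:
t=0: input=5 -> V=0 FIRE
t=1: input=2 -> V=10
t=2: input=1 -> V=0 FIRE
t=3: input=2 -> V=10
t=4: input=5 -> V=0 FIRE
t=5: input=3 -> V=0 FIRE
t=6: input=2 -> V=10
t=7: input=3 -> V=0 FIRE
t=8: input=5 -> V=0 FIRE
t=9: input=3 -> V=0 FIRE
t=10: input=2 -> V=10
t=11: input=4 -> V=0 FIRE
t=12: input=3 -> V=0 FIRE
t=13: input=3 -> V=0 FIRE
t=14: input=5 -> V=0 FIRE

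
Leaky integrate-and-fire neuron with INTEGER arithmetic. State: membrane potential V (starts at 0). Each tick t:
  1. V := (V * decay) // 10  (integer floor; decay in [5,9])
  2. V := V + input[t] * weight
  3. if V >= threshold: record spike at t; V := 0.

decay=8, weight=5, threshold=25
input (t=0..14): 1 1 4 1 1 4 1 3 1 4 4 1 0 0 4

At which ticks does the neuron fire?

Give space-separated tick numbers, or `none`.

t=0: input=1 -> V=5
t=1: input=1 -> V=9
t=2: input=4 -> V=0 FIRE
t=3: input=1 -> V=5
t=4: input=1 -> V=9
t=5: input=4 -> V=0 FIRE
t=6: input=1 -> V=5
t=7: input=3 -> V=19
t=8: input=1 -> V=20
t=9: input=4 -> V=0 FIRE
t=10: input=4 -> V=20
t=11: input=1 -> V=21
t=12: input=0 -> V=16
t=13: input=0 -> V=12
t=14: input=4 -> V=0 FIRE

Answer: 2 5 9 14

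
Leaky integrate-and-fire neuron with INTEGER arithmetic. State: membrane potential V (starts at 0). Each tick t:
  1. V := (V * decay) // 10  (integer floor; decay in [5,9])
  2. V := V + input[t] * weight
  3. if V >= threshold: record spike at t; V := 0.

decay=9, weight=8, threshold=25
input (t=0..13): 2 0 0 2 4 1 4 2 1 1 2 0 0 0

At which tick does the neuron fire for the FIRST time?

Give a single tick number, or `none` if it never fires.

t=0: input=2 -> V=16
t=1: input=0 -> V=14
t=2: input=0 -> V=12
t=3: input=2 -> V=0 FIRE
t=4: input=4 -> V=0 FIRE
t=5: input=1 -> V=8
t=6: input=4 -> V=0 FIRE
t=7: input=2 -> V=16
t=8: input=1 -> V=22
t=9: input=1 -> V=0 FIRE
t=10: input=2 -> V=16
t=11: input=0 -> V=14
t=12: input=0 -> V=12
t=13: input=0 -> V=10

Answer: 3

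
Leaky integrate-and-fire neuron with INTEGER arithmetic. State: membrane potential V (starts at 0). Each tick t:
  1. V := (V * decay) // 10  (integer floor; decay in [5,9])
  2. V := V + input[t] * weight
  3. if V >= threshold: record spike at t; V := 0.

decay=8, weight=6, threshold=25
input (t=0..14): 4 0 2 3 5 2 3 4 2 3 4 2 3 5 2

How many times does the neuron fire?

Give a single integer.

Answer: 7

Derivation:
t=0: input=4 -> V=24
t=1: input=0 -> V=19
t=2: input=2 -> V=0 FIRE
t=3: input=3 -> V=18
t=4: input=5 -> V=0 FIRE
t=5: input=2 -> V=12
t=6: input=3 -> V=0 FIRE
t=7: input=4 -> V=24
t=8: input=2 -> V=0 FIRE
t=9: input=3 -> V=18
t=10: input=4 -> V=0 FIRE
t=11: input=2 -> V=12
t=12: input=3 -> V=0 FIRE
t=13: input=5 -> V=0 FIRE
t=14: input=2 -> V=12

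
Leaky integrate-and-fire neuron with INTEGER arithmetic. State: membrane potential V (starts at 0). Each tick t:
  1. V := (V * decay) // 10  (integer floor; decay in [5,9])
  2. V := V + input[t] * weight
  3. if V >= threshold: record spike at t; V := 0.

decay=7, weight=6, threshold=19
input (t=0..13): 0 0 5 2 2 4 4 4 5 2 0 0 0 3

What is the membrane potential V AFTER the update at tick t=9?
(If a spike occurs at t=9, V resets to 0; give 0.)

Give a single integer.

t=0: input=0 -> V=0
t=1: input=0 -> V=0
t=2: input=5 -> V=0 FIRE
t=3: input=2 -> V=12
t=4: input=2 -> V=0 FIRE
t=5: input=4 -> V=0 FIRE
t=6: input=4 -> V=0 FIRE
t=7: input=4 -> V=0 FIRE
t=8: input=5 -> V=0 FIRE
t=9: input=2 -> V=12
t=10: input=0 -> V=8
t=11: input=0 -> V=5
t=12: input=0 -> V=3
t=13: input=3 -> V=0 FIRE

Answer: 12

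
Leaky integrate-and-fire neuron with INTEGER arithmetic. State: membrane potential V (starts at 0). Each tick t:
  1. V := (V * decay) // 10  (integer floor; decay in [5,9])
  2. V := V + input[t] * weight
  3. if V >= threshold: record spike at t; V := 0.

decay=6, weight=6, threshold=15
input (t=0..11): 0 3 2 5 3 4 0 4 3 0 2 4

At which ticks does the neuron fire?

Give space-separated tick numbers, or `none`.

Answer: 1 3 4 5 7 8 11

Derivation:
t=0: input=0 -> V=0
t=1: input=3 -> V=0 FIRE
t=2: input=2 -> V=12
t=3: input=5 -> V=0 FIRE
t=4: input=3 -> V=0 FIRE
t=5: input=4 -> V=0 FIRE
t=6: input=0 -> V=0
t=7: input=4 -> V=0 FIRE
t=8: input=3 -> V=0 FIRE
t=9: input=0 -> V=0
t=10: input=2 -> V=12
t=11: input=4 -> V=0 FIRE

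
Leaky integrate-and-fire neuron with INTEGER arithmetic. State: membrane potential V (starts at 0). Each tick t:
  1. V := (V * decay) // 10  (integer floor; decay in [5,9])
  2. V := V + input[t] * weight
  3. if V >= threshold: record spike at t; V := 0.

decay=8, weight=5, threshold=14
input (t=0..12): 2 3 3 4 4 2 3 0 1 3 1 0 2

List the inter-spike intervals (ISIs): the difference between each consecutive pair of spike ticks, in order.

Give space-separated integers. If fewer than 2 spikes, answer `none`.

Answer: 1 1 1 2 3

Derivation:
t=0: input=2 -> V=10
t=1: input=3 -> V=0 FIRE
t=2: input=3 -> V=0 FIRE
t=3: input=4 -> V=0 FIRE
t=4: input=4 -> V=0 FIRE
t=5: input=2 -> V=10
t=6: input=3 -> V=0 FIRE
t=7: input=0 -> V=0
t=8: input=1 -> V=5
t=9: input=3 -> V=0 FIRE
t=10: input=1 -> V=5
t=11: input=0 -> V=4
t=12: input=2 -> V=13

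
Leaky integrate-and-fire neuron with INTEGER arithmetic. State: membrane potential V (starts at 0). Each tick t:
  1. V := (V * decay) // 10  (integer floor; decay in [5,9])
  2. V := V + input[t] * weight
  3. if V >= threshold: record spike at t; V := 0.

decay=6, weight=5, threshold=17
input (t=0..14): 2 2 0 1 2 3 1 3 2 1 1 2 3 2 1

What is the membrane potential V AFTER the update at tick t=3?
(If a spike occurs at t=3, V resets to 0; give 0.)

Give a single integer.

Answer: 10

Derivation:
t=0: input=2 -> V=10
t=1: input=2 -> V=16
t=2: input=0 -> V=9
t=3: input=1 -> V=10
t=4: input=2 -> V=16
t=5: input=3 -> V=0 FIRE
t=6: input=1 -> V=5
t=7: input=3 -> V=0 FIRE
t=8: input=2 -> V=10
t=9: input=1 -> V=11
t=10: input=1 -> V=11
t=11: input=2 -> V=16
t=12: input=3 -> V=0 FIRE
t=13: input=2 -> V=10
t=14: input=1 -> V=11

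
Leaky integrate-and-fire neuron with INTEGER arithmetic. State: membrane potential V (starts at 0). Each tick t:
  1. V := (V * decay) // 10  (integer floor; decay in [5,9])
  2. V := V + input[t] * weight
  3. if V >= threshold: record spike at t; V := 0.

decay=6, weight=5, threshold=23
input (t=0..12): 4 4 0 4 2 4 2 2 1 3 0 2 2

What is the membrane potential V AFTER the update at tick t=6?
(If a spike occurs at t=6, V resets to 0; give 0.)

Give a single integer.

t=0: input=4 -> V=20
t=1: input=4 -> V=0 FIRE
t=2: input=0 -> V=0
t=3: input=4 -> V=20
t=4: input=2 -> V=22
t=5: input=4 -> V=0 FIRE
t=6: input=2 -> V=10
t=7: input=2 -> V=16
t=8: input=1 -> V=14
t=9: input=3 -> V=0 FIRE
t=10: input=0 -> V=0
t=11: input=2 -> V=10
t=12: input=2 -> V=16

Answer: 10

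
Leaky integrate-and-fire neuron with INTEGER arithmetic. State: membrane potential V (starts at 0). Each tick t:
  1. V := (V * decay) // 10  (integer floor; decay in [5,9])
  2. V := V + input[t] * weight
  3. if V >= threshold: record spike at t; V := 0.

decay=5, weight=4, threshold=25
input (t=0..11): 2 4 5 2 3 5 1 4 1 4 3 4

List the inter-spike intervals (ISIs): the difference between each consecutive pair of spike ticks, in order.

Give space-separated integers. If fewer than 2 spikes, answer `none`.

t=0: input=2 -> V=8
t=1: input=4 -> V=20
t=2: input=5 -> V=0 FIRE
t=3: input=2 -> V=8
t=4: input=3 -> V=16
t=5: input=5 -> V=0 FIRE
t=6: input=1 -> V=4
t=7: input=4 -> V=18
t=8: input=1 -> V=13
t=9: input=4 -> V=22
t=10: input=3 -> V=23
t=11: input=4 -> V=0 FIRE

Answer: 3 6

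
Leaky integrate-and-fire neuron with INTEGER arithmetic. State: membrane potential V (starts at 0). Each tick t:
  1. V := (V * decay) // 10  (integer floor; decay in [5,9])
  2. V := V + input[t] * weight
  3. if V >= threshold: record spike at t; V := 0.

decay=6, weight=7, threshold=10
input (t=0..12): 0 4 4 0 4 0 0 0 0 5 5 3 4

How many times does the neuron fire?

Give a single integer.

t=0: input=0 -> V=0
t=1: input=4 -> V=0 FIRE
t=2: input=4 -> V=0 FIRE
t=3: input=0 -> V=0
t=4: input=4 -> V=0 FIRE
t=5: input=0 -> V=0
t=6: input=0 -> V=0
t=7: input=0 -> V=0
t=8: input=0 -> V=0
t=9: input=5 -> V=0 FIRE
t=10: input=5 -> V=0 FIRE
t=11: input=3 -> V=0 FIRE
t=12: input=4 -> V=0 FIRE

Answer: 7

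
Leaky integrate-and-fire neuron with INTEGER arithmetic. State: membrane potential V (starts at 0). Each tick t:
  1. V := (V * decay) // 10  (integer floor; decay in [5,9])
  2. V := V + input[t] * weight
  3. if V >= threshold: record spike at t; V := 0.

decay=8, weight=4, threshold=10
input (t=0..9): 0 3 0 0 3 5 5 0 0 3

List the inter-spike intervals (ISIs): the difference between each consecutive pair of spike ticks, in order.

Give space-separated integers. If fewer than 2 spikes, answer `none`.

Answer: 3 1 1 3

Derivation:
t=0: input=0 -> V=0
t=1: input=3 -> V=0 FIRE
t=2: input=0 -> V=0
t=3: input=0 -> V=0
t=4: input=3 -> V=0 FIRE
t=5: input=5 -> V=0 FIRE
t=6: input=5 -> V=0 FIRE
t=7: input=0 -> V=0
t=8: input=0 -> V=0
t=9: input=3 -> V=0 FIRE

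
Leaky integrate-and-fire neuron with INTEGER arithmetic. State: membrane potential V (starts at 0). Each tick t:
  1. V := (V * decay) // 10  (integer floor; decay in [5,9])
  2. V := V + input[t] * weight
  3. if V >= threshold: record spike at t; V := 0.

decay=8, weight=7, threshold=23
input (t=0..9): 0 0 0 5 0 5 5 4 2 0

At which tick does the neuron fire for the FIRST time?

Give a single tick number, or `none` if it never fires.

t=0: input=0 -> V=0
t=1: input=0 -> V=0
t=2: input=0 -> V=0
t=3: input=5 -> V=0 FIRE
t=4: input=0 -> V=0
t=5: input=5 -> V=0 FIRE
t=6: input=5 -> V=0 FIRE
t=7: input=4 -> V=0 FIRE
t=8: input=2 -> V=14
t=9: input=0 -> V=11

Answer: 3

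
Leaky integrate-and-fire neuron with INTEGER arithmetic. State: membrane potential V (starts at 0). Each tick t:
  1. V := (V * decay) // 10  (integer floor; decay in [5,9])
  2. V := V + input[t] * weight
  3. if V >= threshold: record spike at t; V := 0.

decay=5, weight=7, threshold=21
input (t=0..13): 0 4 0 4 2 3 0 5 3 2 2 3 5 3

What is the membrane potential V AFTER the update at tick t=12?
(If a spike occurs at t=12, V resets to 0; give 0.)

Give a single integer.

t=0: input=0 -> V=0
t=1: input=4 -> V=0 FIRE
t=2: input=0 -> V=0
t=3: input=4 -> V=0 FIRE
t=4: input=2 -> V=14
t=5: input=3 -> V=0 FIRE
t=6: input=0 -> V=0
t=7: input=5 -> V=0 FIRE
t=8: input=3 -> V=0 FIRE
t=9: input=2 -> V=14
t=10: input=2 -> V=0 FIRE
t=11: input=3 -> V=0 FIRE
t=12: input=5 -> V=0 FIRE
t=13: input=3 -> V=0 FIRE

Answer: 0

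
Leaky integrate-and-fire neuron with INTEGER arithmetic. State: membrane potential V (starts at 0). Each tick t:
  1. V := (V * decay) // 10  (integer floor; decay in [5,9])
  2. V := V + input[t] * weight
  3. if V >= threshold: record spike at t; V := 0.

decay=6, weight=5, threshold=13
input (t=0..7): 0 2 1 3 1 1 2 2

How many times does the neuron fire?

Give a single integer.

Answer: 2

Derivation:
t=0: input=0 -> V=0
t=1: input=2 -> V=10
t=2: input=1 -> V=11
t=3: input=3 -> V=0 FIRE
t=4: input=1 -> V=5
t=5: input=1 -> V=8
t=6: input=2 -> V=0 FIRE
t=7: input=2 -> V=10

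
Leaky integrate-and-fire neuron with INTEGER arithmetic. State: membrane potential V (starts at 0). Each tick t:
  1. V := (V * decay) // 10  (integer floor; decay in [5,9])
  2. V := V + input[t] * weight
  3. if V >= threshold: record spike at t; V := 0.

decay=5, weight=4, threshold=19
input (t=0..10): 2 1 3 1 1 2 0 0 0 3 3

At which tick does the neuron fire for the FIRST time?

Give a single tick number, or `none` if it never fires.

t=0: input=2 -> V=8
t=1: input=1 -> V=8
t=2: input=3 -> V=16
t=3: input=1 -> V=12
t=4: input=1 -> V=10
t=5: input=2 -> V=13
t=6: input=0 -> V=6
t=7: input=0 -> V=3
t=8: input=0 -> V=1
t=9: input=3 -> V=12
t=10: input=3 -> V=18

Answer: none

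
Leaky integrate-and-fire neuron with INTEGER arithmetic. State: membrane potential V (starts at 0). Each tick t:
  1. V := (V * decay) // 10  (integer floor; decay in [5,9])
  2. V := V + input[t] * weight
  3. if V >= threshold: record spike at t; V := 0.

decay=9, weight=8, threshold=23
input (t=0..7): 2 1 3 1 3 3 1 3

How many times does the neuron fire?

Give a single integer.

Answer: 4

Derivation:
t=0: input=2 -> V=16
t=1: input=1 -> V=22
t=2: input=3 -> V=0 FIRE
t=3: input=1 -> V=8
t=4: input=3 -> V=0 FIRE
t=5: input=3 -> V=0 FIRE
t=6: input=1 -> V=8
t=7: input=3 -> V=0 FIRE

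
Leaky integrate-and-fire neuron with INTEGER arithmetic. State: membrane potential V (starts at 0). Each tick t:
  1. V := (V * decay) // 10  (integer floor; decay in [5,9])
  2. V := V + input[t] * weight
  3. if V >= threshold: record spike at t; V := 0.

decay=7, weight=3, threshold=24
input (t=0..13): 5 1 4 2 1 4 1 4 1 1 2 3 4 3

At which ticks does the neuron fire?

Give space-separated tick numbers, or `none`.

t=0: input=5 -> V=15
t=1: input=1 -> V=13
t=2: input=4 -> V=21
t=3: input=2 -> V=20
t=4: input=1 -> V=17
t=5: input=4 -> V=23
t=6: input=1 -> V=19
t=7: input=4 -> V=0 FIRE
t=8: input=1 -> V=3
t=9: input=1 -> V=5
t=10: input=2 -> V=9
t=11: input=3 -> V=15
t=12: input=4 -> V=22
t=13: input=3 -> V=0 FIRE

Answer: 7 13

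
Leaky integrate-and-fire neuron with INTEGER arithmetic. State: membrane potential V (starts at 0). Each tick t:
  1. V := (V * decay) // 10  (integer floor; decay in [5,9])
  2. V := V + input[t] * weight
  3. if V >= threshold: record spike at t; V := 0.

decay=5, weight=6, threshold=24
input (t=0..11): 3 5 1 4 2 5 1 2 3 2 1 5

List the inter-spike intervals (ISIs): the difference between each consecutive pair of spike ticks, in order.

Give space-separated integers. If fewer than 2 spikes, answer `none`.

t=0: input=3 -> V=18
t=1: input=5 -> V=0 FIRE
t=2: input=1 -> V=6
t=3: input=4 -> V=0 FIRE
t=4: input=2 -> V=12
t=5: input=5 -> V=0 FIRE
t=6: input=1 -> V=6
t=7: input=2 -> V=15
t=8: input=3 -> V=0 FIRE
t=9: input=2 -> V=12
t=10: input=1 -> V=12
t=11: input=5 -> V=0 FIRE

Answer: 2 2 3 3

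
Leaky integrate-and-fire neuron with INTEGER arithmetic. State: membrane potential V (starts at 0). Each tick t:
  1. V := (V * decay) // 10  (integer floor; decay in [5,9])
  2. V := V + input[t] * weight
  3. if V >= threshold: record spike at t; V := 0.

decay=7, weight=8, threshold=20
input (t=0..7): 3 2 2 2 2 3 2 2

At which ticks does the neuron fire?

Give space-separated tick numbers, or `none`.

t=0: input=3 -> V=0 FIRE
t=1: input=2 -> V=16
t=2: input=2 -> V=0 FIRE
t=3: input=2 -> V=16
t=4: input=2 -> V=0 FIRE
t=5: input=3 -> V=0 FIRE
t=6: input=2 -> V=16
t=7: input=2 -> V=0 FIRE

Answer: 0 2 4 5 7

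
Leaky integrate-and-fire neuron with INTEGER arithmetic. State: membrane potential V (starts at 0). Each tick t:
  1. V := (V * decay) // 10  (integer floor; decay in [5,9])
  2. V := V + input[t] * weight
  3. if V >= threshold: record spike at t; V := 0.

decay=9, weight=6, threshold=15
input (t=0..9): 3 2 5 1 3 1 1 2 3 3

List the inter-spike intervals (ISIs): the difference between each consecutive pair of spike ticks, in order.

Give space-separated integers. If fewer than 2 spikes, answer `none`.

Answer: 2 2 3 1 1

Derivation:
t=0: input=3 -> V=0 FIRE
t=1: input=2 -> V=12
t=2: input=5 -> V=0 FIRE
t=3: input=1 -> V=6
t=4: input=3 -> V=0 FIRE
t=5: input=1 -> V=6
t=6: input=1 -> V=11
t=7: input=2 -> V=0 FIRE
t=8: input=3 -> V=0 FIRE
t=9: input=3 -> V=0 FIRE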